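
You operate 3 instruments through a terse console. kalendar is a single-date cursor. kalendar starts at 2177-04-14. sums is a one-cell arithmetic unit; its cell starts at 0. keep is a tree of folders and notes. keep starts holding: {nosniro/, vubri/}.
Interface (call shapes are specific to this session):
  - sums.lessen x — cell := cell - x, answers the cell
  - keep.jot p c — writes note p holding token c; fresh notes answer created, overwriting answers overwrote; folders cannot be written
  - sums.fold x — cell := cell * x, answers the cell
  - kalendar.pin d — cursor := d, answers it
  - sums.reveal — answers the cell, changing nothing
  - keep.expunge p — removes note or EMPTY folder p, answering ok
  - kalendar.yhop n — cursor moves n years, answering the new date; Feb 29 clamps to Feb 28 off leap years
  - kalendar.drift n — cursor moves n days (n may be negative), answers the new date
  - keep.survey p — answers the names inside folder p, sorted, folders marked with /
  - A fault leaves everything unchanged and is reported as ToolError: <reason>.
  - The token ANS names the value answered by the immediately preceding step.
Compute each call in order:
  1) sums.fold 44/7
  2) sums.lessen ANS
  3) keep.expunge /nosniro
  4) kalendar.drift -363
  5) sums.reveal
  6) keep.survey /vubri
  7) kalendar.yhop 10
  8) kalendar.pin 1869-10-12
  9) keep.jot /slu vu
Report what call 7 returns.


Answer: 2186-04-16

Derivation:
> fold x='44/7'
:: 0
> lessen x='ANS'
:: 0
> expunge p='/nosniro'
:: ok
> drift n='-363'
:: 2176-04-16
> reveal
:: 0
> survey p='/vubri'
:: []
> yhop n='10'
:: 2186-04-16
> pin d='1869-10-12'
:: 1869-10-12
> jot p='/slu' c='vu'
:: created


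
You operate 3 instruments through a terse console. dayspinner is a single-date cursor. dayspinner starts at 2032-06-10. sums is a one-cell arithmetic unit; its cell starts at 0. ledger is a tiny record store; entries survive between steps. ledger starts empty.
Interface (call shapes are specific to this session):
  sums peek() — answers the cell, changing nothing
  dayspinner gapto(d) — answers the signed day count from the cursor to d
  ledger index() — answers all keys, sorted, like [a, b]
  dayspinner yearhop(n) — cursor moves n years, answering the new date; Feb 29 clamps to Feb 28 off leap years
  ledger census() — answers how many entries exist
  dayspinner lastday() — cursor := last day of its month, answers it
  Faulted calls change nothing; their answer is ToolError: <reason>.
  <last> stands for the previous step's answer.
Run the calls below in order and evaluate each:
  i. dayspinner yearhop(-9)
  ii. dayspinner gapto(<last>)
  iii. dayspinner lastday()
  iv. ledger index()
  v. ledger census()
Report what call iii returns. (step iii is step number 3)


Answer: 2023-06-30

Derivation:
% 1. dayspinner yearhop(n=-9) : 2023-06-10
% 2. dayspinner gapto(d=<last>) : 0
% 3. dayspinner lastday() : 2023-06-30
% 4. ledger index() : []
% 5. ledger census() : 0


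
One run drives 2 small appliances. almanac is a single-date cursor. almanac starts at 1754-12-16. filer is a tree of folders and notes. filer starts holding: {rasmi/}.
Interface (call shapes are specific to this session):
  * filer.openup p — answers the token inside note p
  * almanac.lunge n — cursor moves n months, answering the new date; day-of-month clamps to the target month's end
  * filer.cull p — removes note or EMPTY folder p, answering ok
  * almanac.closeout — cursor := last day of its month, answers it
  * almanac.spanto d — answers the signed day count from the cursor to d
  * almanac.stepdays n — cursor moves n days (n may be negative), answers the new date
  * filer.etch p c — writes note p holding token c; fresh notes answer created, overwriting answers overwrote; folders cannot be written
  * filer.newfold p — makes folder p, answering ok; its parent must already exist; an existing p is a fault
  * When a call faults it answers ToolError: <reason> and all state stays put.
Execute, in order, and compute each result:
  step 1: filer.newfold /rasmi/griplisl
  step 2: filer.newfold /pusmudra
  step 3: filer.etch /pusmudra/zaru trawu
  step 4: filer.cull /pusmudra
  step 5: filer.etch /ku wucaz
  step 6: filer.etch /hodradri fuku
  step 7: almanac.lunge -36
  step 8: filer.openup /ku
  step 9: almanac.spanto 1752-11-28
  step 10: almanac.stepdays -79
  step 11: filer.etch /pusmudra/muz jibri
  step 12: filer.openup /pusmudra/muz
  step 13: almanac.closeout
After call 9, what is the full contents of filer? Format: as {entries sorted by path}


-- 1. newfold(/rasmi/griplisl) => ok
-- 2. newfold(/pusmudra) => ok
-- 3. etch(/pusmudra/zaru, trawu) => created
-- 4. cull(/pusmudra) => ToolError: not empty
-- 5. etch(/ku, wucaz) => created
-- 6. etch(/hodradri, fuku) => created
-- 7. lunge(-36) => 1751-12-16
-- 8. openup(/ku) => wucaz
-- 9. spanto(1752-11-28) => 348
-- 10. stepdays(-79) => 1751-09-28
-- 11. etch(/pusmudra/muz, jibri) => created
-- 12. openup(/pusmudra/muz) => jibri
-- 13. closeout() => 1751-09-30

Answer: {hodradri=fuku, ku=wucaz, pusmudra/, pusmudra/zaru=trawu, rasmi/, rasmi/griplisl/}


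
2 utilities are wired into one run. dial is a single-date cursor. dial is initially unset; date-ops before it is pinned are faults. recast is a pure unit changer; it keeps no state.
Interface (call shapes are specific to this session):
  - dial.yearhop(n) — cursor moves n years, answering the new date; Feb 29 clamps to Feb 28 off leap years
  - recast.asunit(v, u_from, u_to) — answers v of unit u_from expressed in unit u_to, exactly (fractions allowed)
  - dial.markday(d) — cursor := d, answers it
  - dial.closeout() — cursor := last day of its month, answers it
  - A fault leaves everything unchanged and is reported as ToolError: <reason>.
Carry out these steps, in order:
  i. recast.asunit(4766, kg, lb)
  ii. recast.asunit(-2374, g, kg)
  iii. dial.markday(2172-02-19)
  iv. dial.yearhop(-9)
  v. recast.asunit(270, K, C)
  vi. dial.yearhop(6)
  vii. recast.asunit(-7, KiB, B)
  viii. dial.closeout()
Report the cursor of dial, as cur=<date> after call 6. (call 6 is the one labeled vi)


% recast.asunit v=4766 u_from=kg u_to=lb
= 476600000000/45359237
% recast.asunit v=-2374 u_from=g u_to=kg
= -1187/500
% dial.markday d=2172-02-19
= 2172-02-19
% dial.yearhop n=-9
= 2163-02-19
% recast.asunit v=270 u_from=K u_to=C
= -63/20
% dial.yearhop n=6
= 2169-02-19
% recast.asunit v=-7 u_from=KiB u_to=B
= -7168
% dial.closeout
= 2169-02-28

Answer: cur=2169-02-19


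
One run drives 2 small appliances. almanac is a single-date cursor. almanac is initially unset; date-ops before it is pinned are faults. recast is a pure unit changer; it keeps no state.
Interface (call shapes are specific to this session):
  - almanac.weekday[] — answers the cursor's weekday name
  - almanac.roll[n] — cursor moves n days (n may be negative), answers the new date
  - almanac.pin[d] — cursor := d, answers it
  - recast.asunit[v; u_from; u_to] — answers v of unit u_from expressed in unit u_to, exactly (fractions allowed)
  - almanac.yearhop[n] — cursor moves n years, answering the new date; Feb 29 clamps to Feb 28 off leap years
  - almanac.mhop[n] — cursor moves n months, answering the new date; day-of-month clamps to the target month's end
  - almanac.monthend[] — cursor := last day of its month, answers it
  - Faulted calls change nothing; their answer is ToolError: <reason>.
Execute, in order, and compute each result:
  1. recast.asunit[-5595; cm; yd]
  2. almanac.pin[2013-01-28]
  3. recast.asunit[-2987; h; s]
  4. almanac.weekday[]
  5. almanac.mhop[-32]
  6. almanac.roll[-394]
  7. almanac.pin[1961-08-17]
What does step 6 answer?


[in] recast.asunit v='-5595' u_from='cm' u_to='yd'
[out] -46625/762
[in] almanac.pin d='2013-01-28'
[out] 2013-01-28
[in] recast.asunit v='-2987' u_from='h' u_to='s'
[out] -10753200
[in] almanac.weekday
[out] Monday
[in] almanac.mhop n='-32'
[out] 2010-05-28
[in] almanac.roll n='-394'
[out] 2009-04-29
[in] almanac.pin d='1961-08-17'
[out] 1961-08-17

Answer: 2009-04-29


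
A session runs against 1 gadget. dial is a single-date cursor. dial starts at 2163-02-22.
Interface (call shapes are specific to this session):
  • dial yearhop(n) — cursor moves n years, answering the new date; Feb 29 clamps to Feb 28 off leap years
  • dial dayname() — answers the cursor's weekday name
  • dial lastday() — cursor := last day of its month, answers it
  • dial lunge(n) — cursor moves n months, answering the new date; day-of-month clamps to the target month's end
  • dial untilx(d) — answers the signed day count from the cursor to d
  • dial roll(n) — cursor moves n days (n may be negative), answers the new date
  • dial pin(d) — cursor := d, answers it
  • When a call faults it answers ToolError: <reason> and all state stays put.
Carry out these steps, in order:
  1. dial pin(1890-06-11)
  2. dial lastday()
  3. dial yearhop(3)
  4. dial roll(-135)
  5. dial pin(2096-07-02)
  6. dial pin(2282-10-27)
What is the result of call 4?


# dial pin(1890-06-11) => 1890-06-11
# dial lastday() => 1890-06-30
# dial yearhop(3) => 1893-06-30
# dial roll(-135) => 1893-02-15
# dial pin(2096-07-02) => 2096-07-02
# dial pin(2282-10-27) => 2282-10-27

Answer: 1893-02-15


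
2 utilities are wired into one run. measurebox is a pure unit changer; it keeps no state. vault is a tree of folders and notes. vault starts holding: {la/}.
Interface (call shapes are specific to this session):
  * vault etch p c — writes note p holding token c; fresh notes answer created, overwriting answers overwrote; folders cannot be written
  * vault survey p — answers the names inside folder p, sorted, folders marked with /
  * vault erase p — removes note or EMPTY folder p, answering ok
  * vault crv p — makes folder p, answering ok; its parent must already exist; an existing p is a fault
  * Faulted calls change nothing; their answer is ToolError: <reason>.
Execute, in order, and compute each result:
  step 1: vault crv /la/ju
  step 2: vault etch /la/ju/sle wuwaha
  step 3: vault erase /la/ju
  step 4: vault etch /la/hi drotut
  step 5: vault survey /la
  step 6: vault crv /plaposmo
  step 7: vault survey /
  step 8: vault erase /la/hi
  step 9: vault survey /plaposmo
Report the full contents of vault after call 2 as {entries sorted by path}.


I use vault crv with p→/la/ju, yielding ok.
I use vault etch with p→/la/ju/sle, c→wuwaha, and observe created.
I use vault erase with p→/la/ju, which returns ToolError: not empty.
Now I run vault etch with p→/la/hi, c→drotut, → created.
Next I call vault survey with p→/la, and see [hi, ju/].
I call vault crv with p→/plaposmo, and see ok.
Invoking vault survey with p→/, and get [la/, plaposmo/].
I try vault erase with p→/la/hi: ok.
Using vault survey with p→/plaposmo, and observe [].

Answer: {la/, la/ju/, la/ju/sle=wuwaha}


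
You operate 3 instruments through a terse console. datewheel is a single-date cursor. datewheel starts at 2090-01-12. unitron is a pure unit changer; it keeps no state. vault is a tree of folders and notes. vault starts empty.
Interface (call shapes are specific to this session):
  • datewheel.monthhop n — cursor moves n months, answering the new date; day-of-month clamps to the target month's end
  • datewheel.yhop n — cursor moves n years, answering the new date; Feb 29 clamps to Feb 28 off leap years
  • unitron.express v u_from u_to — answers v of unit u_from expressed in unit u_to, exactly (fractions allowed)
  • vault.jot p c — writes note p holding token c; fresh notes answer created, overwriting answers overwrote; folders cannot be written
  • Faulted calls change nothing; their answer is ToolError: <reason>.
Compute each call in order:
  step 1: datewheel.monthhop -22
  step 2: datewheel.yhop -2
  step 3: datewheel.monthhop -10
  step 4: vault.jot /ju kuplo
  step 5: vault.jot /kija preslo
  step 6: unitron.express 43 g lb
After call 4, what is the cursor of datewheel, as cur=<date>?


Answer: cur=2085-05-12

Derivation:
! datewheel.monthhop(-22) => 2088-03-12
! datewheel.yhop(-2) => 2086-03-12
! datewheel.monthhop(-10) => 2085-05-12
! vault.jot(/ju, kuplo) => created
! vault.jot(/kija, preslo) => created
! unitron.express(43, g, lb) => 4300000/45359237


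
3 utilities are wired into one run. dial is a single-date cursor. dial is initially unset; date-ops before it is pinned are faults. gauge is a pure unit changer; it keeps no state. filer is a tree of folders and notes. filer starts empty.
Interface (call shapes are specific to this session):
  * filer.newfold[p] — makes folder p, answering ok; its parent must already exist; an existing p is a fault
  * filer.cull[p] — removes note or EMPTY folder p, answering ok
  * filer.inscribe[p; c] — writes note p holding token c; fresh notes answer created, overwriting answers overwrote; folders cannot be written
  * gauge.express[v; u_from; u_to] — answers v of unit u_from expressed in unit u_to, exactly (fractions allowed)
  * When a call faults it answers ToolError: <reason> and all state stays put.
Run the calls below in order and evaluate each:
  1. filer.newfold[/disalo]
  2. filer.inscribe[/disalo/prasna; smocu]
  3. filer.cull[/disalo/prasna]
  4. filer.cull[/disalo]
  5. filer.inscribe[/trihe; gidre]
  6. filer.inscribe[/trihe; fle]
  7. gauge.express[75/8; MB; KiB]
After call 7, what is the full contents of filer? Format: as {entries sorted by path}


Answer: {trihe=fle}

Derivation:
Then filer.newfold(p→/disalo), and get ok.
Invoking filer.inscribe(p→/disalo/prasna, c→smocu), which returns created.
Invoking filer.cull(p→/disalo/prasna), and get ok.
Using filer.cull(p→/disalo), yielding ok.
I invoke filer.inscribe(p→/trihe, c→gidre), — result: created.
I use filer.inscribe(p→/trihe, c→fle), yielding overwrote.
Calling gauge.express(v→75/8, u_from→MB, u_to→KiB), and observe 1171875/128.


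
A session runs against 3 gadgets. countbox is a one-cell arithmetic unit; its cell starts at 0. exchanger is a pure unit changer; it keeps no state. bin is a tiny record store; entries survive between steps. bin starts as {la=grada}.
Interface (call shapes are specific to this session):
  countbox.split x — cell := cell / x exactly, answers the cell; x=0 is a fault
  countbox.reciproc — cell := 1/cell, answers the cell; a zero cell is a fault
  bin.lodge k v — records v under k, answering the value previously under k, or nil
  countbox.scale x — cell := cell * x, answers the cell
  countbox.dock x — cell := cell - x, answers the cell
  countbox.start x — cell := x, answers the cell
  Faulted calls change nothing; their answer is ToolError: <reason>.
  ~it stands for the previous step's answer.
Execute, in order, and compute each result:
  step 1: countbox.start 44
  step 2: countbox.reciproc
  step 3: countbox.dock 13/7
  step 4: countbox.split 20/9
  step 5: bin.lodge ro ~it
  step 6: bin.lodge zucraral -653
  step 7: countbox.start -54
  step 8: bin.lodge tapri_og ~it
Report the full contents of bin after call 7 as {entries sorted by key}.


-> countbox.start(x=44)
<- 44
-> countbox.reciproc()
<- 1/44
-> countbox.dock(x=13/7)
<- -565/308
-> countbox.split(x=20/9)
<- -1017/1232
-> bin.lodge(k=ro, v=~it)
<- nil
-> bin.lodge(k=zucraral, v=-653)
<- nil
-> countbox.start(x=-54)
<- -54
-> bin.lodge(k=tapri_og, v=~it)
<- nil

Answer: {la=grada, ro=-1017/1232, zucraral=-653}


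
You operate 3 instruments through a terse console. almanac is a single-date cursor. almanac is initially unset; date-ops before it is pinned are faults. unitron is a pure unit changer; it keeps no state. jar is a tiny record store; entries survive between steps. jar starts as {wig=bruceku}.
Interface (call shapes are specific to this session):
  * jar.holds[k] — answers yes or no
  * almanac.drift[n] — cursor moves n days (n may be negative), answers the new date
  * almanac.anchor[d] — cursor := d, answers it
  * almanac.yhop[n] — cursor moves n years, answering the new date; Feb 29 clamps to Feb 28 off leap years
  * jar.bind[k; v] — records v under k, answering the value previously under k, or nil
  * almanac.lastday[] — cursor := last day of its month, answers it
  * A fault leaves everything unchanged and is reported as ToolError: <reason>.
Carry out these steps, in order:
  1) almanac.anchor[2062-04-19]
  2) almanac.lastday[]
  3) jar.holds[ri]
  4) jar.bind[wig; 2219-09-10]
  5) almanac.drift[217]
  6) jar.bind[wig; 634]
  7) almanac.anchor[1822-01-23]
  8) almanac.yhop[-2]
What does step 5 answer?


Answer: 2062-12-03

Derivation:
> anchor d='2062-04-19'
:: 2062-04-19
> lastday
:: 2062-04-30
> holds k='ri'
:: no
> bind k='wig' v='2219-09-10'
:: bruceku
> drift n='217'
:: 2062-12-03
> bind k='wig' v='634'
:: 2219-09-10
> anchor d='1822-01-23'
:: 1822-01-23
> yhop n='-2'
:: 1820-01-23


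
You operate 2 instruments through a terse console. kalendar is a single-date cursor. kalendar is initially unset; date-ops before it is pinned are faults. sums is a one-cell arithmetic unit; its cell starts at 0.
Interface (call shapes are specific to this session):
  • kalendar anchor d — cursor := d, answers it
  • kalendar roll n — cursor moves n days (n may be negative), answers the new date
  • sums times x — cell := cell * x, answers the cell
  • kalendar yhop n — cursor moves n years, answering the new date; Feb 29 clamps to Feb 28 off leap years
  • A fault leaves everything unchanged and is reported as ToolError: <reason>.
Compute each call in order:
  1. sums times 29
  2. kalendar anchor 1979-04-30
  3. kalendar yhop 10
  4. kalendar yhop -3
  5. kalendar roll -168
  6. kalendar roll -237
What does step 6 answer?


Answer: 1985-03-21

Derivation:
# sums times(x: 29) => 0
# kalendar anchor(d: 1979-04-30) => 1979-04-30
# kalendar yhop(n: 10) => 1989-04-30
# kalendar yhop(n: -3) => 1986-04-30
# kalendar roll(n: -168) => 1985-11-13
# kalendar roll(n: -237) => 1985-03-21


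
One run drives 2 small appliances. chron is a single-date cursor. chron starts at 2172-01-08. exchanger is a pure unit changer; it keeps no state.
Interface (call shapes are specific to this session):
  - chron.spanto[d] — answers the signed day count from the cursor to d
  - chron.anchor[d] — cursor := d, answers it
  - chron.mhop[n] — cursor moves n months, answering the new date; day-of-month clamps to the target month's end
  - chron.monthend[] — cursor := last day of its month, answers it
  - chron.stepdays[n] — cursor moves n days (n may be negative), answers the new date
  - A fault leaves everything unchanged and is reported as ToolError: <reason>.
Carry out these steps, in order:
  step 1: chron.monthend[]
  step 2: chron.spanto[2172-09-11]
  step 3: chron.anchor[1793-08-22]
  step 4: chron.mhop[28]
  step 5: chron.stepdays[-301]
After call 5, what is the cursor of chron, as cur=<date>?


Answer: cur=1795-02-24

Derivation:
% monthend
  2172-01-31
% spanto d→2172-09-11
  224
% anchor d→1793-08-22
  1793-08-22
% mhop n→28
  1795-12-22
% stepdays n→-301
  1795-02-24


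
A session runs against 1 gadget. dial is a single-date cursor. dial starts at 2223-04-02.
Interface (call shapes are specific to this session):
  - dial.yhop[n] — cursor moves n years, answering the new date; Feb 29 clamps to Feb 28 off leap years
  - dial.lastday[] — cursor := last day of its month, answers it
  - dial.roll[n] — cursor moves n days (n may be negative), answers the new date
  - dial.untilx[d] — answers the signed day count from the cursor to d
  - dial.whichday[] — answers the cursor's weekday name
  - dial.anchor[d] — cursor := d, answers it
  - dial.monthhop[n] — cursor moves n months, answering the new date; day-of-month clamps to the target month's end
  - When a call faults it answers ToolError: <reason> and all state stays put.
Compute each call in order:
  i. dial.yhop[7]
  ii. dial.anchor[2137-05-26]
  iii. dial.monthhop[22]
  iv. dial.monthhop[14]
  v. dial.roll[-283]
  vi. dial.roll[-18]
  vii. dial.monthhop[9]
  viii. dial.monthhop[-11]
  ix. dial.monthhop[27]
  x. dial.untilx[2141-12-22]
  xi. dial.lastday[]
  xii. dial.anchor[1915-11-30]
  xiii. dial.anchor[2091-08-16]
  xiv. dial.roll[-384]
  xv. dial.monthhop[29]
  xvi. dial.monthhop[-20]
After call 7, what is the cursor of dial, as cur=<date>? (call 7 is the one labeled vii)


Step: yhop[n=7]
Result: 2230-04-02
Step: anchor[d=2137-05-26]
Result: 2137-05-26
Step: monthhop[n=22]
Result: 2139-03-26
Step: monthhop[n=14]
Result: 2140-05-26
Step: roll[n=-283]
Result: 2139-08-17
Step: roll[n=-18]
Result: 2139-07-30
Step: monthhop[n=9]
Result: 2140-04-30
Step: monthhop[n=-11]
Result: 2139-05-30
Step: monthhop[n=27]
Result: 2141-08-30
Step: untilx[d=2141-12-22]
Result: 114
Step: lastday[]
Result: 2141-08-31
Step: anchor[d=1915-11-30]
Result: 1915-11-30
Step: anchor[d=2091-08-16]
Result: 2091-08-16
Step: roll[n=-384]
Result: 2090-07-28
Step: monthhop[n=29]
Result: 2092-12-28
Step: monthhop[n=-20]
Result: 2091-04-28

Answer: cur=2140-04-30


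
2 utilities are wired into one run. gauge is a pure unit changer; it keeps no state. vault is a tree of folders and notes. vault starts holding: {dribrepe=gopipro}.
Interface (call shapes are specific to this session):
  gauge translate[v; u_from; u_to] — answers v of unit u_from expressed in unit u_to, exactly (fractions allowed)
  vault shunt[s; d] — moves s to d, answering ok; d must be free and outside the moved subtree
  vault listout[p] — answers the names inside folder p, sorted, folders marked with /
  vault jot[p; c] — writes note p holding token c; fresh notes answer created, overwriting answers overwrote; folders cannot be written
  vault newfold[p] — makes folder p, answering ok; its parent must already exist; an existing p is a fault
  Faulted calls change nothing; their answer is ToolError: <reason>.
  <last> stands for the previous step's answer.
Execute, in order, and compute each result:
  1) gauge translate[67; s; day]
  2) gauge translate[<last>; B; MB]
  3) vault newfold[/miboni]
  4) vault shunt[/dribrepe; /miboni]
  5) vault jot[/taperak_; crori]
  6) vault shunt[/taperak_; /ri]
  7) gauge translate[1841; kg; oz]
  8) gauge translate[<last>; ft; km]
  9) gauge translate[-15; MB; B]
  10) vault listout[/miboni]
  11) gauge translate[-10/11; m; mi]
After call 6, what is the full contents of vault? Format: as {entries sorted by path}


% gauge translate(67, s, day) -> 67/86400
% gauge translate(<last>, B, MB) -> 67/86400000000
% vault newfold(/miboni) -> ok
% vault shunt(/dribrepe, /miboni) -> ToolError: exists
% vault jot(/taperak_, crori) -> created
% vault shunt(/taperak_, /ri) -> ok
% gauge translate(1841, kg, oz) -> 420800000000/6479891
% gauge translate(<last>, ft, km) -> 128259840/6479891
% gauge translate(-15, MB, B) -> -15000000
% vault listout(/miboni) -> []
% gauge translate(-10/11, m, mi) -> -625/1106424

Answer: {dribrepe=gopipro, miboni/, ri=crori}


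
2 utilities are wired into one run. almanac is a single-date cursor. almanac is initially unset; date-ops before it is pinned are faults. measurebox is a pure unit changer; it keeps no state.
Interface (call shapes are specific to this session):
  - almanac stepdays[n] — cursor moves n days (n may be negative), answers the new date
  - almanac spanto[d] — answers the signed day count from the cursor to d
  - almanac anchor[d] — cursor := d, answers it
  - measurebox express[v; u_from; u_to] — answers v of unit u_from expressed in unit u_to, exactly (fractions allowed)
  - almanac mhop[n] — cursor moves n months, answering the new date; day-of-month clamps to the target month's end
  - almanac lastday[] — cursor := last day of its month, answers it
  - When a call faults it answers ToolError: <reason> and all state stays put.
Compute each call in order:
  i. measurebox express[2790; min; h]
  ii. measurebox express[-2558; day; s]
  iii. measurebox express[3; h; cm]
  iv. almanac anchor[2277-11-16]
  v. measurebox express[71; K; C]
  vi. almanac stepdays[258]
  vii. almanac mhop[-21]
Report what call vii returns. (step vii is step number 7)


[in] measurebox express v: 2790 u_from: min u_to: h
= 93/2
[in] measurebox express v: -2558 u_from: day u_to: s
= -221011200
[in] measurebox express v: 3 u_from: h u_to: cm
= ToolError: incompatible units
[in] almanac anchor d: 2277-11-16
= 2277-11-16
[in] measurebox express v: 71 u_from: K u_to: C
= -4043/20
[in] almanac stepdays n: 258
= 2278-08-01
[in] almanac mhop n: -21
= 2276-11-01

Answer: 2276-11-01


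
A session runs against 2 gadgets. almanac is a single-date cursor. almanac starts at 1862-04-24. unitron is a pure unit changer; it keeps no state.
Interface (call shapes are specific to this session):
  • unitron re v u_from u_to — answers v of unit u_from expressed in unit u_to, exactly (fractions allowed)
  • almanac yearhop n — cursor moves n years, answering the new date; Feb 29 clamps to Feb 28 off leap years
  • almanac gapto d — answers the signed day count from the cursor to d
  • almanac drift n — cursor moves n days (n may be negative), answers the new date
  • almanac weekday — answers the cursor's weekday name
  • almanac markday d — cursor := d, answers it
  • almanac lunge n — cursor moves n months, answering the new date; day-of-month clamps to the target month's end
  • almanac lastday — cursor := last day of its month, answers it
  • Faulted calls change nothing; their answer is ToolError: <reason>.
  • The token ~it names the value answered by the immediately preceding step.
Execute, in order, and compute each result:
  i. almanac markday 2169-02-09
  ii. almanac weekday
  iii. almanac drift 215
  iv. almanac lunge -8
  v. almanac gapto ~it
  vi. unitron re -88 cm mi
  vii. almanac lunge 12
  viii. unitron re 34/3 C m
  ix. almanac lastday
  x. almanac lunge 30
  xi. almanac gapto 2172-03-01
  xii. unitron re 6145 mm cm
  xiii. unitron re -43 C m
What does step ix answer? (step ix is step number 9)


Answer: 2170-01-31

Derivation:
~$ almanac markday d=2169-02-09
  2169-02-09
~$ almanac weekday
  Thursday
~$ almanac drift n=215
  2169-09-12
~$ almanac lunge n=-8
  2169-01-12
~$ almanac gapto d=~it
  0
~$ unitron re v=-88 u_from=cm u_to=mi
  -5/9144
~$ almanac lunge n=12
  2170-01-12
~$ unitron re v=34/3 u_from=C u_to=m
  ToolError: incompatible units
~$ almanac lastday
  2170-01-31
~$ almanac lunge n=30
  2172-07-31
~$ almanac gapto d=2172-03-01
  -152
~$ unitron re v=6145 u_from=mm u_to=cm
  1229/2
~$ unitron re v=-43 u_from=C u_to=m
  ToolError: incompatible units


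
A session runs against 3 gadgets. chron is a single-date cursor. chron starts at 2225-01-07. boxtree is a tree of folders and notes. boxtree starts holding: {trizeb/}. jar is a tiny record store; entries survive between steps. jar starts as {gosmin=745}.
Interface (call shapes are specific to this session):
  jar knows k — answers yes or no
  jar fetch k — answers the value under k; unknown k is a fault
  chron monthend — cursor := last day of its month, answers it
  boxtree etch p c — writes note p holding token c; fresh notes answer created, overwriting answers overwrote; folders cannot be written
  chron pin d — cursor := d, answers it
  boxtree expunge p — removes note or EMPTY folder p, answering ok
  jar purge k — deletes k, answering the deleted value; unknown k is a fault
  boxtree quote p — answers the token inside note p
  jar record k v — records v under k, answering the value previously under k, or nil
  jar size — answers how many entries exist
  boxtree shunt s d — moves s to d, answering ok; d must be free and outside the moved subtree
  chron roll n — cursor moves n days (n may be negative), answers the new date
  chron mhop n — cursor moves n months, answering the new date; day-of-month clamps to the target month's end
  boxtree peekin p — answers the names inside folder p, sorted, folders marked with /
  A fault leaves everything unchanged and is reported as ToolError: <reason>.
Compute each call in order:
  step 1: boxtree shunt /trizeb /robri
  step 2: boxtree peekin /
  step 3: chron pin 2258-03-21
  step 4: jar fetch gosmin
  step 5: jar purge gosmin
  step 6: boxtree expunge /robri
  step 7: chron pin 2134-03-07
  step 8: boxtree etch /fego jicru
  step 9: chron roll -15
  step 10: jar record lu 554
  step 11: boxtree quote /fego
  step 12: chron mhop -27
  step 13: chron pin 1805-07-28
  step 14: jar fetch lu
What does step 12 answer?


Calling boxtree shunt on s→/trizeb, d→/robri: ok.
Calling boxtree peekin on p→/: [robri/].
Then chron pin on d→2258-03-21, and observe 2258-03-21.
Then jar fetch on k→gosmin, — result: 745.
I run jar purge on k→gosmin, giving 745.
Then boxtree expunge on p→/robri, → ok.
Now I run chron pin on d→2134-03-07, yielding 2134-03-07.
I invoke boxtree etch on p→/fego, c→jicru, → created.
Then chron roll on n→-15, and see 2134-02-20.
Using jar record on k→lu, v→554, — result: nil.
Next I call boxtree quote on p→/fego, and get jicru.
I try chron mhop on n→-27, and observe 2131-11-20.
Next I call chron pin on d→1805-07-28, and get 1805-07-28.
I use jar fetch on k→lu, and observe 554.

Answer: 2131-11-20


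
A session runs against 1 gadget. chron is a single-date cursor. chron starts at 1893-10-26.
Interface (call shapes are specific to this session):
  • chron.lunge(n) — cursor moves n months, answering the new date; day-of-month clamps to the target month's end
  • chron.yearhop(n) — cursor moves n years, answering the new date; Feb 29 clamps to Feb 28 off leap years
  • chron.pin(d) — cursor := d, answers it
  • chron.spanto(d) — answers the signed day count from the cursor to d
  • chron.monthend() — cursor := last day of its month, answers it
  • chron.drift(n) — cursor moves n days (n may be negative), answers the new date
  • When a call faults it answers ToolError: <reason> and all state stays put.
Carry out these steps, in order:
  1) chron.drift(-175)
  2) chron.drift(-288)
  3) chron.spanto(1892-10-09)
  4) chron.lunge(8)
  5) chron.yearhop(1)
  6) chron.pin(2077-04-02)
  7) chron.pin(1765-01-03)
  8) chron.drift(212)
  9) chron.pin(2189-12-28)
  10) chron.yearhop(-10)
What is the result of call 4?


Answer: 1893-03-20

Derivation:
$ chron.drift n→-175
[out] 1893-05-04
$ chron.drift n→-288
[out] 1892-07-20
$ chron.spanto d→1892-10-09
[out] 81
$ chron.lunge n→8
[out] 1893-03-20
$ chron.yearhop n→1
[out] 1894-03-20
$ chron.pin d→2077-04-02
[out] 2077-04-02
$ chron.pin d→1765-01-03
[out] 1765-01-03
$ chron.drift n→212
[out] 1765-08-03
$ chron.pin d→2189-12-28
[out] 2189-12-28
$ chron.yearhop n→-10
[out] 2179-12-28


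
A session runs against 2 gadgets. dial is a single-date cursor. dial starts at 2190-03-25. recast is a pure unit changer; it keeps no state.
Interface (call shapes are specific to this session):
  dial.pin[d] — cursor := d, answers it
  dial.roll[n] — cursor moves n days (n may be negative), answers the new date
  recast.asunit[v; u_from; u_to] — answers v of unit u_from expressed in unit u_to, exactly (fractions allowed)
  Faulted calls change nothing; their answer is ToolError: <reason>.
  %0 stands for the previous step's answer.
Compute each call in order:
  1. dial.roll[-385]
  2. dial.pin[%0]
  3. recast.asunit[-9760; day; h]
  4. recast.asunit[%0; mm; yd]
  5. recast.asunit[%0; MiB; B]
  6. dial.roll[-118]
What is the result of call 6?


I call roll(n→-385), yielding 2189-03-05.
I use pin(d→%0), — result: 2189-03-05.
Then asunit(v→-9760, u_from→day, u_to→h), which returns -234240.
Next I call asunit(v→%0, u_from→mm, u_to→yd), yielding -97600/381.
Calling asunit(v→%0, u_from→MiB, u_to→B), yielding -102341017600/381.
I invoke roll(n→-118), and get 2188-11-07.

Answer: 2188-11-07


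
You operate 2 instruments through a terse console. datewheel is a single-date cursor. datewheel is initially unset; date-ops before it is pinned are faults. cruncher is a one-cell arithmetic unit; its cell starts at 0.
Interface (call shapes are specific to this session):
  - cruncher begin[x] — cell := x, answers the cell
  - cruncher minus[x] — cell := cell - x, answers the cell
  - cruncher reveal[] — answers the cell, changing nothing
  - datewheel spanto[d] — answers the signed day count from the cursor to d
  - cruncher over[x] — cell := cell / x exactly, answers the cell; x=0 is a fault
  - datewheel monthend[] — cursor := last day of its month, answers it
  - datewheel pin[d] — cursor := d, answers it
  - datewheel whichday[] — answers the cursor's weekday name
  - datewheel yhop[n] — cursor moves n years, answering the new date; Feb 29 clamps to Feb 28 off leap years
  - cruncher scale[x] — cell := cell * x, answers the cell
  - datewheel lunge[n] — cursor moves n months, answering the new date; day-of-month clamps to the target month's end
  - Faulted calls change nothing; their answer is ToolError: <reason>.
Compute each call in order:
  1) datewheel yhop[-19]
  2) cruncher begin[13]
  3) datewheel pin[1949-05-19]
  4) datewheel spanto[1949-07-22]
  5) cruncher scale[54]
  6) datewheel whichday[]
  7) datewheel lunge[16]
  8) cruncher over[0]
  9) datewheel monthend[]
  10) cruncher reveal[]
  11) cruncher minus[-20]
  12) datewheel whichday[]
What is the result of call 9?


Answer: 1950-09-30

Derivation:
# datewheel yhop(n=-19) == ToolError: no date set
# cruncher begin(x=13) == 13
# datewheel pin(d=1949-05-19) == 1949-05-19
# datewheel spanto(d=1949-07-22) == 64
# cruncher scale(x=54) == 702
# datewheel whichday() == Thursday
# datewheel lunge(n=16) == 1950-09-19
# cruncher over(x=0) == ToolError: division by zero
# datewheel monthend() == 1950-09-30
# cruncher reveal() == 702
# cruncher minus(x=-20) == 722
# datewheel whichday() == Saturday


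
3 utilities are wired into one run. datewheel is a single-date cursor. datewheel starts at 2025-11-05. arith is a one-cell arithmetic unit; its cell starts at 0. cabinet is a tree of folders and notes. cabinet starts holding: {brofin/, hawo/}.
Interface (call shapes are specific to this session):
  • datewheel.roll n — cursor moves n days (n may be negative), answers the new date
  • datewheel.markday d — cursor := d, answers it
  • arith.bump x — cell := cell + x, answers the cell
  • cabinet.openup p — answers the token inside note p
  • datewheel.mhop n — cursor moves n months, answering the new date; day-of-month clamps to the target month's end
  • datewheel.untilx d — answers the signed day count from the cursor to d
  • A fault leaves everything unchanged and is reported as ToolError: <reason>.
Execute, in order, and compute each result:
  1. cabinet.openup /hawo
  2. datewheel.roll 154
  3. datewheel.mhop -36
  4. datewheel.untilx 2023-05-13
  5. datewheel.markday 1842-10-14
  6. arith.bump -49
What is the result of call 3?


Answer: 2023-04-08

Derivation:
CALL cabinet.openup[p: /hawo]
RET  ToolError: is a directory
CALL datewheel.roll[n: 154]
RET  2026-04-08
CALL datewheel.mhop[n: -36]
RET  2023-04-08
CALL datewheel.untilx[d: 2023-05-13]
RET  35
CALL datewheel.markday[d: 1842-10-14]
RET  1842-10-14
CALL arith.bump[x: -49]
RET  -49


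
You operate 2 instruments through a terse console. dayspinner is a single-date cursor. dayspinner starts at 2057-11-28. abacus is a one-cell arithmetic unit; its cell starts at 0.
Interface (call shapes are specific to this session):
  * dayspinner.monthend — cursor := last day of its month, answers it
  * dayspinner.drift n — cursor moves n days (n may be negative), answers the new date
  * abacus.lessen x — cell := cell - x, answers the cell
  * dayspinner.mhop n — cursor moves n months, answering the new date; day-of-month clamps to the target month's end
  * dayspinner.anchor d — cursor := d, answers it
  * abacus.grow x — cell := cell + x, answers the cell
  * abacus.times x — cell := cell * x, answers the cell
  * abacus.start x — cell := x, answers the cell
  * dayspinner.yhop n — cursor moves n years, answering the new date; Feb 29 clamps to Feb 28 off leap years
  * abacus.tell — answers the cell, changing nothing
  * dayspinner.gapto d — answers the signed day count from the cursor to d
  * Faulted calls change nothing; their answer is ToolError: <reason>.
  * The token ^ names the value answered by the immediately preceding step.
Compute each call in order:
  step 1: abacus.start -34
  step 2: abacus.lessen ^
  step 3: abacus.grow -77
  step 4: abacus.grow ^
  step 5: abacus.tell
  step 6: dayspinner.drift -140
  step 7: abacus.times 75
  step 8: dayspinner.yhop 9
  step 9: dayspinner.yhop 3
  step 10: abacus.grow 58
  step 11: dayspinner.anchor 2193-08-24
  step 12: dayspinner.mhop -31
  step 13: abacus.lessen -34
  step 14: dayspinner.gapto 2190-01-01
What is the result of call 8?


;; start(x→-34) ~> -34
;; lessen(x→^) ~> 0
;; grow(x→-77) ~> -77
;; grow(x→^) ~> -154
;; tell() ~> -154
;; drift(n→-140) ~> 2057-07-11
;; times(x→75) ~> -11550
;; yhop(n→9) ~> 2066-07-11
;; yhop(n→3) ~> 2069-07-11
;; grow(x→58) ~> -11492
;; anchor(d→2193-08-24) ~> 2193-08-24
;; mhop(n→-31) ~> 2191-01-24
;; lessen(x→-34) ~> -11458
;; gapto(d→2190-01-01) ~> -388

Answer: 2066-07-11


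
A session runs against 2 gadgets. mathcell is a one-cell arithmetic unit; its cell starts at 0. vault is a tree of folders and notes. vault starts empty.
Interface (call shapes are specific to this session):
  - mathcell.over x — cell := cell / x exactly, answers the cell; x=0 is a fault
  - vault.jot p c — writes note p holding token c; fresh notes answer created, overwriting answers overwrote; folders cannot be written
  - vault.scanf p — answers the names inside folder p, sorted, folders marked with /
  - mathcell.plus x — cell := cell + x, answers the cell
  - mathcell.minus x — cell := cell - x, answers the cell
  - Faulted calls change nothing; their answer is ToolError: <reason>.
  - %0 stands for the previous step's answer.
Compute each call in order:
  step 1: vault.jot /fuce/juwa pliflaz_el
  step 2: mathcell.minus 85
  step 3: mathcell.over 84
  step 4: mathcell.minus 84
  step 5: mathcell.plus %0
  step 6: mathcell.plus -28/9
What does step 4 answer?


Answer: -7141/84

Derivation:
>>> vault.jot p=/fuce/juwa c=pliflaz_el
[out] ToolError: no parent
>>> mathcell.minus x=85
[out] -85
>>> mathcell.over x=84
[out] -85/84
>>> mathcell.minus x=84
[out] -7141/84
>>> mathcell.plus x=%0
[out] -7141/42
>>> mathcell.plus x=-28/9
[out] -21815/126


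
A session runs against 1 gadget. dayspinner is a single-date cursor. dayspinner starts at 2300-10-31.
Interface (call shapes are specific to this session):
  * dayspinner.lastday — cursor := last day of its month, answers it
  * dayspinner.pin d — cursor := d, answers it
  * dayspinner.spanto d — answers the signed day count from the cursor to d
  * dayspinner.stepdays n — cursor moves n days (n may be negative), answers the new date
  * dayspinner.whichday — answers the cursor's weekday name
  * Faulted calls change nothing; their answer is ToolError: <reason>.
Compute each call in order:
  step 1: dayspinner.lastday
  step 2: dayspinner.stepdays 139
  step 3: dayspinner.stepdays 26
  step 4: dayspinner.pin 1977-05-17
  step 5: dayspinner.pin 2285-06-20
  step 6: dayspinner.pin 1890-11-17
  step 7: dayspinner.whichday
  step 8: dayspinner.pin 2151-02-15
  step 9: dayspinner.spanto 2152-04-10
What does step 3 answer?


Answer: 2301-04-14

Derivation:
I call dayspinner.lastday, and see 2300-10-31.
I invoke dayspinner.stepdays with 139, yielding 2301-03-19.
I try dayspinner.stepdays with 26, giving 2301-04-14.
I call dayspinner.pin with 1977-05-17, yielding 1977-05-17.
Then dayspinner.pin with 2285-06-20, and get 2285-06-20.
I invoke dayspinner.pin with 1890-11-17: 1890-11-17.
Then dayspinner.whichday, and get Monday.
I try dayspinner.pin with 2151-02-15, giving 2151-02-15.
Calling dayspinner.spanto with 2152-04-10, and observe 420.


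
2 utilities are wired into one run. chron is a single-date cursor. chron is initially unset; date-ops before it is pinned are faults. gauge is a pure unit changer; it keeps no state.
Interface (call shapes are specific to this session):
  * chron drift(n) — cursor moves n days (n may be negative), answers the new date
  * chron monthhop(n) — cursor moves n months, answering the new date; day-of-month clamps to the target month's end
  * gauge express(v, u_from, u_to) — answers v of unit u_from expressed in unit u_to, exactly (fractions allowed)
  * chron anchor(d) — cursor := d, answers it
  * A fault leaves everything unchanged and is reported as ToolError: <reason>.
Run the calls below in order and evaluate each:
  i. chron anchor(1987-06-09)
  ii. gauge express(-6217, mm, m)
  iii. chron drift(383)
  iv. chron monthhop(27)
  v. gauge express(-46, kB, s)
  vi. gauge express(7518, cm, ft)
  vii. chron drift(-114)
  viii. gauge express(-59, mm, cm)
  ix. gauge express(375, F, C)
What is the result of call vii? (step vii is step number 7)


[in] chron anchor d=1987-06-09
:: 1987-06-09
[in] gauge express v=-6217 u_from=mm u_to=m
:: -6217/1000
[in] chron drift n=383
:: 1988-06-26
[in] chron monthhop n=27
:: 1990-09-26
[in] gauge express v=-46 u_from=kB u_to=s
:: ToolError: incompatible units
[in] gauge express v=7518 u_from=cm u_to=ft
:: 31325/127
[in] chron drift n=-114
:: 1990-06-04
[in] gauge express v=-59 u_from=mm u_to=cm
:: -59/10
[in] gauge express v=375 u_from=F u_to=C
:: 1715/9

Answer: 1990-06-04
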